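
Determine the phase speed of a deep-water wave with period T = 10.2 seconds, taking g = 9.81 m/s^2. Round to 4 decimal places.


We use the deep-water celerity formula:
C = g * T / (2 * pi)
C = 9.81 * 10.2 / (2 * 3.14159...)
C = 100.062000 / 6.283185
C = 15.9254 m/s

15.9254


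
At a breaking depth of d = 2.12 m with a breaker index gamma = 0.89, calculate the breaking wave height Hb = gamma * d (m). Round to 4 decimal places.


Hb = gamma * d
Hb = 0.89 * 2.12
Hb = 1.8868 m

1.8868


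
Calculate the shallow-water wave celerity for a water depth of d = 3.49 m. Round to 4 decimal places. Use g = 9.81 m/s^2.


Using the shallow-water approximation:
C = sqrt(g * d) = sqrt(9.81 * 3.49)
C = sqrt(34.2369)
C = 5.8512 m/s

5.8512


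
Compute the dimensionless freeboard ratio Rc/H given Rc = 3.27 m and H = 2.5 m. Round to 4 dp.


Relative freeboard = Rc / H
= 3.27 / 2.5
= 1.3080

1.3080


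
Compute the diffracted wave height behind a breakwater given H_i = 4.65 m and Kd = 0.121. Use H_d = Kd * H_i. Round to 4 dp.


H_d = Kd * H_i
H_d = 0.121 * 4.65
H_d = 0.5627 m

0.5627


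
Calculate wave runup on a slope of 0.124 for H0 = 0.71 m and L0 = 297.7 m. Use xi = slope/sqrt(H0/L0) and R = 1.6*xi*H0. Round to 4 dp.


xi = slope / sqrt(H0/L0)
H0/L0 = 0.71/297.7 = 0.002385
sqrt(0.002385) = 0.048836
xi = 0.124 / 0.048836 = 2.539112
R = 1.6 * xi * H0 = 1.6 * 2.539112 * 0.71
R = 2.8844 m

2.8844


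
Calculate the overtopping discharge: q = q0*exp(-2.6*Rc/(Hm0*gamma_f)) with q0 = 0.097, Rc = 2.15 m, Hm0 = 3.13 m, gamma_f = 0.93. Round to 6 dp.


q = q0 * exp(-2.6 * Rc / (Hm0 * gamma_f))
Exponent = -2.6 * 2.15 / (3.13 * 0.93)
= -2.6 * 2.15 / 2.9109
= -1.920368
exp(-1.920368) = 0.146553
q = 0.097 * 0.146553
q = 0.014216 m^3/s/m

0.014216


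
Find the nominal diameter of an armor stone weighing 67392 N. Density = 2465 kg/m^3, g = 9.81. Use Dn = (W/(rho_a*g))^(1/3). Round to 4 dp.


V = W / (rho_a * g)
V = 67392 / (2465 * 9.81)
V = 67392 / 24181.65
V = 2.786907 m^3
Dn = V^(1/3) = 2.786907^(1/3)
Dn = 1.4073 m

1.4073


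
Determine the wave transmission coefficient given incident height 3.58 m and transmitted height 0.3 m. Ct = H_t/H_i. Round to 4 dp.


Ct = H_t / H_i
Ct = 0.3 / 3.58
Ct = 0.0838

0.0838


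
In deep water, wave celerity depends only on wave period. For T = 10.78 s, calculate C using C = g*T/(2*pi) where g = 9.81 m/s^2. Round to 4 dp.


We use the deep-water celerity formula:
C = g * T / (2 * pi)
C = 9.81 * 10.78 / (2 * 3.14159...)
C = 105.751800 / 6.283185
C = 16.8309 m/s

16.8309


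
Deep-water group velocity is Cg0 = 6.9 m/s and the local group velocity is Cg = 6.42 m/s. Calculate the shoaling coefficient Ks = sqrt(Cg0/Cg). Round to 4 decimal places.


Ks = sqrt(Cg0 / Cg)
Ks = sqrt(6.9 / 6.42)
Ks = sqrt(1.0748)
Ks = 1.0367

1.0367


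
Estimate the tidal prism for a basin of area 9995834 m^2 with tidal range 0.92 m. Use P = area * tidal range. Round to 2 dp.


Tidal prism = Area * Tidal range
P = 9995834 * 0.92
P = 9196167.28 m^3

9196167.28


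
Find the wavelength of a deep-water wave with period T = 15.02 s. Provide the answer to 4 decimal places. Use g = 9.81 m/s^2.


L0 = g * T^2 / (2 * pi)
L0 = 9.81 * 15.02^2 / (2 * pi)
L0 = 9.81 * 225.6004 / 6.28319
L0 = 2213.1399 / 6.28319
L0 = 352.2322 m

352.2322


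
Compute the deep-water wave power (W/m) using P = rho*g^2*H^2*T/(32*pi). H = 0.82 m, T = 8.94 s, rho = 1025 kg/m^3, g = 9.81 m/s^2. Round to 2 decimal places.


P = rho * g^2 * H^2 * T / (32 * pi)
P = 1025 * 9.81^2 * 0.82^2 * 8.94 / (32 * pi)
P = 1025 * 96.2361 * 0.6724 * 8.94 / 100.53096
P = 5898.31 W/m

5898.31


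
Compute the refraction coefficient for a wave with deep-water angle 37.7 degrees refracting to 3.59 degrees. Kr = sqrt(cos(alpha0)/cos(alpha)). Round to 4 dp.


Kr = sqrt(cos(alpha0) / cos(alpha))
cos(37.7) = 0.791224
cos(3.59) = 0.998038
Kr = sqrt(0.791224 / 0.998038)
Kr = sqrt(0.792779)
Kr = 0.8904

0.8904


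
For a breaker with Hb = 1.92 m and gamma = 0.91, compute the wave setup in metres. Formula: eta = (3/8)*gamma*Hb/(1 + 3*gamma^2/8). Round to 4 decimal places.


eta = (3/8) * gamma * Hb / (1 + 3*gamma^2/8)
Numerator = (3/8) * 0.91 * 1.92 = 0.655200
Denominator = 1 + 3*0.91^2/8 = 1 + 0.310538 = 1.310538
eta = 0.655200 / 1.310538
eta = 0.4999 m

0.4999


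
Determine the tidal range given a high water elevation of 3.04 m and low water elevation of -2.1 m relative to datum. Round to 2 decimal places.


Tidal range = High water - Low water
Tidal range = 3.04 - (-2.1)
Tidal range = 5.14 m

5.14


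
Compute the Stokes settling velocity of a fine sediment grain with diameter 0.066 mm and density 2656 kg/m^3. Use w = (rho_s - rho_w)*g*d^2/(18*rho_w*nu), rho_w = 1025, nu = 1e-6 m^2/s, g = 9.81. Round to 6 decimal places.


w = (rho_s - rho_w) * g * d^2 / (18 * rho_w * nu)
d = 0.066 mm = 0.000066 m
rho_s - rho_w = 2656 - 1025 = 1631
Numerator = 1631 * 9.81 * (0.000066)^2 = 0.000069696479
Denominator = 18 * 1025 * 1e-6 = 0.018450
w = 0.003778 m/s

0.003778


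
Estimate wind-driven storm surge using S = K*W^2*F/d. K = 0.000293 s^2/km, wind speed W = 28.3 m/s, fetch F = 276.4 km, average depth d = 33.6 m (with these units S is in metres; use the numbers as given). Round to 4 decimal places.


S = K * W^2 * F / d
W^2 = 28.3^2 = 800.89
S = 0.000293 * 800.89 * 276.4 / 33.6
Numerator = 0.000293 * 800.89 * 276.4 = 64.860237
S = 64.860237 / 33.6 = 1.9304 m

1.9304


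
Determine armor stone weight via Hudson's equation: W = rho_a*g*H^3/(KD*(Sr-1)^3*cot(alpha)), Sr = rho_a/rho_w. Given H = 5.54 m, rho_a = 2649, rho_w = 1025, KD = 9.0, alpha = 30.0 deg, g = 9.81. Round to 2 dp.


Sr = rho_a / rho_w = 2649 / 1025 = 2.584390
(Sr - 1) = 1.584390
(Sr - 1)^3 = 3.977283
cot(30.0) = 1 / tan(30.0) = 1 / 0.577350 = 1.732051
Numerator = 2649 * 9.81 * 5.54^3 = 4418554.9452
Denominator = 9.0 * 3.977283 * 1.732051 = 61.999704
W = 4418554.9452 / 61.999704
W = 71267.36 N

71267.36


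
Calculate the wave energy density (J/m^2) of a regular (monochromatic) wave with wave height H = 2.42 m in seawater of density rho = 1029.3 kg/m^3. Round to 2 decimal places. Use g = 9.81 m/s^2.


E = (1/8) * rho * g * H^2
E = (1/8) * 1029.3 * 9.81 * 2.42^2
E = 0.125 * 1029.3 * 9.81 * 5.8564
E = 7391.83 J/m^2

7391.83


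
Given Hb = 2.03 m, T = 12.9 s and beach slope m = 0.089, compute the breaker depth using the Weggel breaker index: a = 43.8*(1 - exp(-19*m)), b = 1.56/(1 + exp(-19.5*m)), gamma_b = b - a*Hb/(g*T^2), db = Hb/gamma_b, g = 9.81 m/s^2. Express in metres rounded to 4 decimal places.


a = 43.8 * (1 - exp(-19 * m))
exp(-19 * 0.089) = exp(-1.6910) = 0.184335
a = 43.8 * (1 - 0.184335) = 35.726123
b = 1.56 / (1 + exp(-19.5 * m))
exp(-19.5 * 0.089) = exp(-1.7355) = 0.176312
b = 1.56 / (1 + 0.176312) = 1.326179
Hb / (g * T^2) = 2.03 / (9.81 * 12.9^2) = 2.03 / 1632.4821 = 0.00124351
gamma_b = b - a * Hb/(g*T^2) = 1.326179 - 35.726123 * 0.00124351 = 1.281753
db = Hb / gamma_b = 2.03 / 1.281753
db = 1.5838 m

1.5838


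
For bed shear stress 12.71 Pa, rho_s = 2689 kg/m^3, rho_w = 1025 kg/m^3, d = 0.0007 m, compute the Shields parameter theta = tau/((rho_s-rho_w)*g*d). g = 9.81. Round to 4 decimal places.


theta = tau / ((rho_s - rho_w) * g * d)
rho_s - rho_w = 2689 - 1025 = 1664
Denominator = 1664 * 9.81 * 0.0007 = 11.426688
theta = 12.71 / 11.426688
theta = 1.1123

1.1123


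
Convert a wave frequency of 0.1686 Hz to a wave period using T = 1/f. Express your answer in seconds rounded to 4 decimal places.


T = 1 / f
T = 1 / 0.1686
T = 5.9312 s

5.9312


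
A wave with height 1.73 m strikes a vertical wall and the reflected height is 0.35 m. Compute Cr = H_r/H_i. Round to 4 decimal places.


Cr = H_r / H_i
Cr = 0.35 / 1.73
Cr = 0.2023

0.2023


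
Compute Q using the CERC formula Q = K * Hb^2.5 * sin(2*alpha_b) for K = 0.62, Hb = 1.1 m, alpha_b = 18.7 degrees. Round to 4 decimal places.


Q = K * Hb^2.5 * sin(2 * alpha_b)
Hb^2.5 = 1.1^2.5 = 1.269059
sin(2 * 18.7) = sin(37.4) = 0.607376
Q = 0.62 * 1.269059 * 0.607376
Q = 0.4779 m^3/s

0.4779


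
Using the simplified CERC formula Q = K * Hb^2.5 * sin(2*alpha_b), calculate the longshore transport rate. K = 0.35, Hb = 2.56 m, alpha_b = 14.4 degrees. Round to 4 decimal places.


Q = K * Hb^2.5 * sin(2 * alpha_b)
Hb^2.5 = 2.56^2.5 = 10.485760
sin(2 * 14.4) = sin(28.8) = 0.481754
Q = 0.35 * 10.485760 * 0.481754
Q = 1.7680 m^3/s

1.7680


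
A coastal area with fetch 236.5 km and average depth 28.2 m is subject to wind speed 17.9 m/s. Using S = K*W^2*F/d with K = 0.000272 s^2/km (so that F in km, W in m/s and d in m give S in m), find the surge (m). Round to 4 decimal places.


S = K * W^2 * F / d
W^2 = 17.9^2 = 320.41
S = 0.000272 * 320.41 * 236.5 / 28.2
Numerator = 0.000272 * 320.41 * 236.5 = 20.611334
S = 20.611334 / 28.2 = 0.7309 m

0.7309


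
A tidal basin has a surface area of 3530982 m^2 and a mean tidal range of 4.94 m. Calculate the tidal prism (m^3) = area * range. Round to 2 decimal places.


Tidal prism = Area * Tidal range
P = 3530982 * 4.94
P = 17443051.08 m^3

17443051.08


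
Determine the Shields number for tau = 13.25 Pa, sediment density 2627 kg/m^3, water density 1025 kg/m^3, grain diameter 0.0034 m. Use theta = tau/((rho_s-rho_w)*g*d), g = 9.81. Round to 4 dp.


theta = tau / ((rho_s - rho_w) * g * d)
rho_s - rho_w = 2627 - 1025 = 1602
Denominator = 1602 * 9.81 * 0.0034 = 53.433108
theta = 13.25 / 53.433108
theta = 0.2480

0.2480


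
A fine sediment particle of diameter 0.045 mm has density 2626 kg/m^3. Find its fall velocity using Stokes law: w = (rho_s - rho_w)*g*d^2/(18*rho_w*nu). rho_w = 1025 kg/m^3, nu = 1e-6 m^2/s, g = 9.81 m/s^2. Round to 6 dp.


w = (rho_s - rho_w) * g * d^2 / (18 * rho_w * nu)
d = 0.045 mm = 0.000045 m
rho_s - rho_w = 2626 - 1025 = 1601
Numerator = 1601 * 9.81 * (0.000045)^2 = 0.000031804265
Denominator = 18 * 1025 * 1e-6 = 0.018450
w = 0.001724 m/s

0.001724


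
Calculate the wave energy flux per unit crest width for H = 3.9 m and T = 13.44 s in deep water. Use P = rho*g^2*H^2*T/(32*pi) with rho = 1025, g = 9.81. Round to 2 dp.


P = rho * g^2 * H^2 * T / (32 * pi)
P = 1025 * 9.81^2 * 3.9^2 * 13.44 / (32 * pi)
P = 1025 * 96.2361 * 15.2100 * 13.44 / 100.53096
P = 200581.33 W/m

200581.33


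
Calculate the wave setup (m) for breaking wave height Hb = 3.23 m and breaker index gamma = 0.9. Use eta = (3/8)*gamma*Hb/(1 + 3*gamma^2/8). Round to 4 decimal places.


eta = (3/8) * gamma * Hb / (1 + 3*gamma^2/8)
Numerator = (3/8) * 0.9 * 3.23 = 1.090125
Denominator = 1 + 3*0.9^2/8 = 1 + 0.303750 = 1.303750
eta = 1.090125 / 1.303750
eta = 0.8361 m

0.8361


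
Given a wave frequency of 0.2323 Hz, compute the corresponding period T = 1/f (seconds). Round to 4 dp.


T = 1 / f
T = 1 / 0.2323
T = 4.3048 s

4.3048


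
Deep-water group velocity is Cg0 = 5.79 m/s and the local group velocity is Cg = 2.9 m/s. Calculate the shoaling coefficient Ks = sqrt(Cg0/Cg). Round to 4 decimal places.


Ks = sqrt(Cg0 / Cg)
Ks = sqrt(5.79 / 2.9)
Ks = sqrt(1.9966)
Ks = 1.4130

1.4130


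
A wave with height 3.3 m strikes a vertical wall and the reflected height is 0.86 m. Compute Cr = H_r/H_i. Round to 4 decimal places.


Cr = H_r / H_i
Cr = 0.86 / 3.3
Cr = 0.2606

0.2606


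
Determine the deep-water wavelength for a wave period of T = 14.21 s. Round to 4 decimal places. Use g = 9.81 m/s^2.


L0 = g * T^2 / (2 * pi)
L0 = 9.81 * 14.21^2 / (2 * pi)
L0 = 9.81 * 201.9241 / 6.28319
L0 = 1980.8754 / 6.28319
L0 = 315.2661 m

315.2661


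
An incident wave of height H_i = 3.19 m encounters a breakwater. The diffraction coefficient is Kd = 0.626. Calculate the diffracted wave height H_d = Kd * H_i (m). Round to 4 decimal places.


H_d = Kd * H_i
H_d = 0.626 * 3.19
H_d = 1.9969 m

1.9969


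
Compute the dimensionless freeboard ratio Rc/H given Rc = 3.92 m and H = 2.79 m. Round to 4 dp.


Relative freeboard = Rc / H
= 3.92 / 2.79
= 1.4050

1.4050


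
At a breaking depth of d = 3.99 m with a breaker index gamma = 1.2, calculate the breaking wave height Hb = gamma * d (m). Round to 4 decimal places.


Hb = gamma * d
Hb = 1.2 * 3.99
Hb = 4.7880 m

4.7880


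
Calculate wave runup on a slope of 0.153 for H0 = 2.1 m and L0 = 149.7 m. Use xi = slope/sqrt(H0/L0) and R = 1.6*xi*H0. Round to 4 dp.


xi = slope / sqrt(H0/L0)
H0/L0 = 2.1/149.7 = 0.014028
sqrt(0.014028) = 0.118440
xi = 0.153 / 0.118440 = 1.291792
R = 1.6 * xi * H0 = 1.6 * 1.291792 * 2.1
R = 4.3404 m

4.3404


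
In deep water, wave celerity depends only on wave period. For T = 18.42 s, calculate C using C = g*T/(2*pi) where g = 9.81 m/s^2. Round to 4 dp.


We use the deep-water celerity formula:
C = g * T / (2 * pi)
C = 9.81 * 18.42 / (2 * 3.14159...)
C = 180.700200 / 6.283185
C = 28.7593 m/s

28.7593


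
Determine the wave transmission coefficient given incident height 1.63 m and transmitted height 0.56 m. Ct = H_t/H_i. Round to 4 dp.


Ct = H_t / H_i
Ct = 0.56 / 1.63
Ct = 0.3436

0.3436


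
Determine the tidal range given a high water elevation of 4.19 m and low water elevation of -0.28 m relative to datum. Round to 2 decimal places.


Tidal range = High water - Low water
Tidal range = 4.19 - (-0.28)
Tidal range = 4.47 m

4.47


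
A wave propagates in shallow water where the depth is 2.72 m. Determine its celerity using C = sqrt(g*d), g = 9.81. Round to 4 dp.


Using the shallow-water approximation:
C = sqrt(g * d) = sqrt(9.81 * 2.72)
C = sqrt(26.6832)
C = 5.1656 m/s

5.1656


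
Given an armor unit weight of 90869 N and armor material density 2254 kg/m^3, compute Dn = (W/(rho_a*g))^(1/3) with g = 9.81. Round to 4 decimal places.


V = W / (rho_a * g)
V = 90869 / (2254 * 9.81)
V = 90869 / 22111.74
V = 4.109536 m^3
Dn = V^(1/3) = 4.109536^(1/3)
Dn = 1.6018 m

1.6018


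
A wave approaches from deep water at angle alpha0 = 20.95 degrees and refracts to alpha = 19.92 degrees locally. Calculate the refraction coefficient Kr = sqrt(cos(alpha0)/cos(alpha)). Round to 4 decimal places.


Kr = sqrt(cos(alpha0) / cos(alpha))
cos(20.95) = 0.933893
cos(19.92) = 0.940169
Kr = sqrt(0.933893 / 0.940169)
Kr = sqrt(0.993324)
Kr = 0.9967

0.9967


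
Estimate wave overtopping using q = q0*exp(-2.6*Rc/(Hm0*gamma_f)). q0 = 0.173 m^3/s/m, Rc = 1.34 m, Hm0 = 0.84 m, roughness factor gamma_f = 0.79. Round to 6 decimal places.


q = q0 * exp(-2.6 * Rc / (Hm0 * gamma_f))
Exponent = -2.6 * 1.34 / (0.84 * 0.79)
= -2.6 * 1.34 / 0.6636
= -5.250151
exp(-5.250151) = 0.005247
q = 0.173 * 0.005247
q = 0.000908 m^3/s/m

0.000908


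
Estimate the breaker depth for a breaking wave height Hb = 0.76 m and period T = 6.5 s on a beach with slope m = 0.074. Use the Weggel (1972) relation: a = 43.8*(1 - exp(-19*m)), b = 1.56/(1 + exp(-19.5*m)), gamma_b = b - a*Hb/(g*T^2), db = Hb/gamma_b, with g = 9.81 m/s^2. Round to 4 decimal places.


a = 43.8 * (1 - exp(-19 * m))
exp(-19 * 0.074) = exp(-1.4060) = 0.245122
a = 43.8 * (1 - 0.245122) = 33.063665
b = 1.56 / (1 + exp(-19.5 * m))
exp(-19.5 * 0.074) = exp(-1.4430) = 0.236218
b = 1.56 / (1 + 0.236218) = 1.261913
Hb / (g * T^2) = 0.76 / (9.81 * 6.5^2) = 0.76 / 414.4725 = 0.00183366
gamma_b = b - a * Hb/(g*T^2) = 1.261913 - 33.063665 * 0.00183366 = 1.201286
db = Hb / gamma_b = 0.76 / 1.201286
db = 0.6327 m

0.6327


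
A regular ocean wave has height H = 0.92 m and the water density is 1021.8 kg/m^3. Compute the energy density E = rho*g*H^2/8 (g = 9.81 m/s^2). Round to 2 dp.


E = (1/8) * rho * g * H^2
E = (1/8) * 1021.8 * 9.81 * 0.92^2
E = 0.125 * 1021.8 * 9.81 * 0.8464
E = 1060.52 J/m^2

1060.52


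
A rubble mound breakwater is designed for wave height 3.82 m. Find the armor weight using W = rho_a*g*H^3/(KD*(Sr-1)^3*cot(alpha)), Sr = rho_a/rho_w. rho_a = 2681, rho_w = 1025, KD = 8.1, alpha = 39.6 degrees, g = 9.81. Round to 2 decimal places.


Sr = rho_a / rho_w = 2681 / 1025 = 2.615610
(Sr - 1) = 1.615610
(Sr - 1)^3 = 4.217056
cot(39.6) = 1 / tan(39.6) = 1 / 0.827272 = 1.208792
Numerator = 2681 * 9.81 * 3.82^3 = 1466074.0616
Denominator = 8.1 * 4.217056 * 1.208792 = 41.290118
W = 1466074.0616 / 41.290118
W = 35506.66 N

35506.66


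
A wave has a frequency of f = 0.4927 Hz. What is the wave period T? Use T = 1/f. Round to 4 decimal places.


T = 1 / f
T = 1 / 0.4927
T = 2.0296 s

2.0296


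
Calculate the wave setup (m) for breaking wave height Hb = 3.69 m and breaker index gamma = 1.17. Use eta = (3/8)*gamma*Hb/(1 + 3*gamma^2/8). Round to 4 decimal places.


eta = (3/8) * gamma * Hb / (1 + 3*gamma^2/8)
Numerator = (3/8) * 1.17 * 3.69 = 1.618987
Denominator = 1 + 3*1.17^2/8 = 1 + 0.513338 = 1.513338
eta = 1.618987 / 1.513338
eta = 1.0698 m

1.0698


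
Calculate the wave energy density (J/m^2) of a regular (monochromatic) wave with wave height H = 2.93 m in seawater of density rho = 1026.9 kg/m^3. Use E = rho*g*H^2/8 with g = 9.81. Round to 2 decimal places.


E = (1/8) * rho * g * H^2
E = (1/8) * 1026.9 * 9.81 * 2.93^2
E = 0.125 * 1026.9 * 9.81 * 8.5849
E = 10810.42 J/m^2

10810.42


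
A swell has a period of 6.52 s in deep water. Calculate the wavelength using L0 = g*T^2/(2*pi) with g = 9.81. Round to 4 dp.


L0 = g * T^2 / (2 * pi)
L0 = 9.81 * 6.52^2 / (2 * pi)
L0 = 9.81 * 42.5104 / 6.28319
L0 = 417.0270 / 6.28319
L0 = 66.3719 m

66.3719


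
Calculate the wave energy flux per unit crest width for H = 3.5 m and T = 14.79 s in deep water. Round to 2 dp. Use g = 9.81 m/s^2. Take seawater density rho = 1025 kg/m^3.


P = rho * g^2 * H^2 * T / (32 * pi)
P = 1025 * 9.81^2 * 3.5^2 * 14.79 / (32 * pi)
P = 1025 * 96.2361 * 12.2500 * 14.79 / 100.53096
P = 177773.20 W/m

177773.20


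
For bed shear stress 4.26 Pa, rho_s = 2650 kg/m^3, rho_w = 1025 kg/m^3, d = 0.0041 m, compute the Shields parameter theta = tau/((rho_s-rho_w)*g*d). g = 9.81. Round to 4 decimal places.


theta = tau / ((rho_s - rho_w) * g * d)
rho_s - rho_w = 2650 - 1025 = 1625
Denominator = 1625 * 9.81 * 0.0041 = 65.359125
theta = 4.26 / 65.359125
theta = 0.0652

0.0652


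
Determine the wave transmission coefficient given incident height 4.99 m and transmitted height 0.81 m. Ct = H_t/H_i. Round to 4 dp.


Ct = H_t / H_i
Ct = 0.81 / 4.99
Ct = 0.1623

0.1623


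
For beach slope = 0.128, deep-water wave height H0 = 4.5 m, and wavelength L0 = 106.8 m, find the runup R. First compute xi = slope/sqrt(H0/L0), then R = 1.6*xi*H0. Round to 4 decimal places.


xi = slope / sqrt(H0/L0)
H0/L0 = 4.5/106.8 = 0.042135
sqrt(0.042135) = 0.205268
xi = 0.128 / 0.205268 = 0.623576
R = 1.6 * xi * H0 = 1.6 * 0.623576 * 4.5
R = 4.4897 m

4.4897


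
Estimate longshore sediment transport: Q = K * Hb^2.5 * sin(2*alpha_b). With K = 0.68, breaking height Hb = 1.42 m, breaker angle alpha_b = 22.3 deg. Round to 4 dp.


Q = K * Hb^2.5 * sin(2 * alpha_b)
Hb^2.5 = 1.42^2.5 = 2.402818
sin(2 * 22.3) = sin(44.6) = 0.702153
Q = 0.68 * 2.402818 * 0.702153
Q = 1.1473 m^3/s

1.1473


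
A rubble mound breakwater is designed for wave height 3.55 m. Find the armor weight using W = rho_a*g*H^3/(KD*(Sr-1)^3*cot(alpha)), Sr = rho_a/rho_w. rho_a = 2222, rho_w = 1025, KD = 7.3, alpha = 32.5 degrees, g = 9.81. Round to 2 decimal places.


Sr = rho_a / rho_w = 2222 / 1025 = 2.167805
(Sr - 1) = 1.167805
(Sr - 1)^3 = 1.592615
cot(32.5) = 1 / tan(32.5) = 1 / 0.637070 = 1.569686
Numerator = 2222 * 9.81 * 3.55^3 = 975209.9443
Denominator = 7.3 * 1.592615 * 1.569686 = 18.249307
W = 975209.9443 / 18.249307
W = 53438.19 N

53438.19


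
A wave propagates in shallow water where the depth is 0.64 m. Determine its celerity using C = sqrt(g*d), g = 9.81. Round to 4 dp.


Using the shallow-water approximation:
C = sqrt(g * d) = sqrt(9.81 * 0.64)
C = sqrt(6.2784)
C = 2.5057 m/s

2.5057


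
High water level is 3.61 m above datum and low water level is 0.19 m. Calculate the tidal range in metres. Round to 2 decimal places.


Tidal range = High water - Low water
Tidal range = 3.61 - (0.19)
Tidal range = 3.42 m

3.42


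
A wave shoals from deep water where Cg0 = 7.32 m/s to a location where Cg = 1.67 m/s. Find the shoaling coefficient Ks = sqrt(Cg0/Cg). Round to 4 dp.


Ks = sqrt(Cg0 / Cg)
Ks = sqrt(7.32 / 1.67)
Ks = sqrt(4.3832)
Ks = 2.0936

2.0936


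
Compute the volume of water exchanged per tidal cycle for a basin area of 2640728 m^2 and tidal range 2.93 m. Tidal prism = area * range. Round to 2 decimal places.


Tidal prism = Area * Tidal range
P = 2640728 * 2.93
P = 7737333.04 m^3

7737333.04


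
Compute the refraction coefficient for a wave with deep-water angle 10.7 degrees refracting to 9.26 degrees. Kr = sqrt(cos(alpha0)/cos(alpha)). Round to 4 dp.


Kr = sqrt(cos(alpha0) / cos(alpha))
cos(10.7) = 0.982613
cos(9.26) = 0.986968
Kr = sqrt(0.982613 / 0.986968)
Kr = sqrt(0.995587)
Kr = 0.9978

0.9978


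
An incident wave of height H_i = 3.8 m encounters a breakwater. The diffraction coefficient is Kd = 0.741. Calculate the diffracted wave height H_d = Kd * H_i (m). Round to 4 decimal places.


H_d = Kd * H_i
H_d = 0.741 * 3.8
H_d = 2.8158 m

2.8158


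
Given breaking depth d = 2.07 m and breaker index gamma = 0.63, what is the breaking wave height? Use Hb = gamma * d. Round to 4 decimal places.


Hb = gamma * d
Hb = 0.63 * 2.07
Hb = 1.3041 m

1.3041


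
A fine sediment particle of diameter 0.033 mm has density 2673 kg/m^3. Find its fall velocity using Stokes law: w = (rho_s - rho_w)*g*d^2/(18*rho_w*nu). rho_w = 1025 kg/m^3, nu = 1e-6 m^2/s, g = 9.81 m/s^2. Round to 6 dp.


w = (rho_s - rho_w) * g * d^2 / (18 * rho_w * nu)
d = 0.033 mm = 0.000033 m
rho_s - rho_w = 2673 - 1025 = 1648
Numerator = 1648 * 9.81 * (0.000033)^2 = 0.000017605732
Denominator = 18 * 1025 * 1e-6 = 0.018450
w = 0.000954 m/s

0.000954


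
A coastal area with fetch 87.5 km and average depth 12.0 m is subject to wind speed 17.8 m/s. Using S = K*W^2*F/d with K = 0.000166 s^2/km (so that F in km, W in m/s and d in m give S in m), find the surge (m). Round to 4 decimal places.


S = K * W^2 * F / d
W^2 = 17.8^2 = 316.84
S = 0.000166 * 316.84 * 87.5 / 12.0
Numerator = 0.000166 * 316.84 * 87.5 = 4.602101
S = 4.602101 / 12.0 = 0.3835 m

0.3835


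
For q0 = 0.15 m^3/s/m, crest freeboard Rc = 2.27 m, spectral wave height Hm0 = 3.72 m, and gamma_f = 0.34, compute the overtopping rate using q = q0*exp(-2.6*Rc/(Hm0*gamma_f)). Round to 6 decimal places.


q = q0 * exp(-2.6 * Rc / (Hm0 * gamma_f))
Exponent = -2.6 * 2.27 / (3.72 * 0.34)
= -2.6 * 2.27 / 1.2648
= -4.666350
exp(-4.666350) = 0.009407
q = 0.15 * 0.009407
q = 0.001411 m^3/s/m

0.001411


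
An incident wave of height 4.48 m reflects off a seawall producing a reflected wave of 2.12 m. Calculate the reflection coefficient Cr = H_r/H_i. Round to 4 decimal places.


Cr = H_r / H_i
Cr = 2.12 / 4.48
Cr = 0.4732

0.4732


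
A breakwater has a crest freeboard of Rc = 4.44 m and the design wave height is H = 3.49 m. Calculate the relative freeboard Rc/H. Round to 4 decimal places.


Relative freeboard = Rc / H
= 4.44 / 3.49
= 1.2722

1.2722


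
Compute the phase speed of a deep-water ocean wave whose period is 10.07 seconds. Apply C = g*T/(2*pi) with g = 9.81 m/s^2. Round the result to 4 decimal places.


We use the deep-water celerity formula:
C = g * T / (2 * pi)
C = 9.81 * 10.07 / (2 * 3.14159...)
C = 98.786700 / 6.283185
C = 15.7224 m/s

15.7224


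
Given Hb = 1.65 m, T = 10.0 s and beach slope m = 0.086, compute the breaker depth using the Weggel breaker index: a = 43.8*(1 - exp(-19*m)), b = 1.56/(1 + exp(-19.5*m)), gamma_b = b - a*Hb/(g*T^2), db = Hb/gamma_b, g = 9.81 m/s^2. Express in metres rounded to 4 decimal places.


a = 43.8 * (1 - exp(-19 * m))
exp(-19 * 0.086) = exp(-1.6340) = 0.195147
a = 43.8 * (1 - 0.195147) = 35.252543
b = 1.56 / (1 + exp(-19.5 * m))
exp(-19.5 * 0.086) = exp(-1.6770) = 0.186934
b = 1.56 / (1 + 0.186934) = 1.314311
Hb / (g * T^2) = 1.65 / (9.81 * 10.0^2) = 1.65 / 981.0000 = 0.00168196
gamma_b = b - a * Hb/(g*T^2) = 1.314311 - 35.252543 * 0.00168196 = 1.255017
db = Hb / gamma_b = 1.65 / 1.255017
db = 1.3147 m

1.3147


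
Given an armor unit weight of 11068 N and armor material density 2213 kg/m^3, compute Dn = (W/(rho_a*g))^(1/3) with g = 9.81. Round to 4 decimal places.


V = W / (rho_a * g)
V = 11068 / (2213 * 9.81)
V = 11068 / 21709.53
V = 0.509822 m^3
Dn = V^(1/3) = 0.509822^(1/3)
Dn = 0.7989 m

0.7989


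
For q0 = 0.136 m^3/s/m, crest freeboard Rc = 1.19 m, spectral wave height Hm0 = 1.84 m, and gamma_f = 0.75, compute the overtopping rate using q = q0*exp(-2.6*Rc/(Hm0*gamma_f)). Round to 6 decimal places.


q = q0 * exp(-2.6 * Rc / (Hm0 * gamma_f))
Exponent = -2.6 * 1.19 / (1.84 * 0.75)
= -2.6 * 1.19 / 1.3800
= -2.242029
exp(-2.242029) = 0.106243
q = 0.136 * 0.106243
q = 0.014449 m^3/s/m

0.014449


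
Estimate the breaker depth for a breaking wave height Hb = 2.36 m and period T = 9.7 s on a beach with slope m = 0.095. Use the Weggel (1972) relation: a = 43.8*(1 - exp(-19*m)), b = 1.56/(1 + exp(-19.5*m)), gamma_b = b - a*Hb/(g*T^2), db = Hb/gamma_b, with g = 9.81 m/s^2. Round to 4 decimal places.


a = 43.8 * (1 - exp(-19 * m))
exp(-19 * 0.095) = exp(-1.8050) = 0.164474
a = 43.8 * (1 - 0.164474) = 36.596019
b = 1.56 / (1 + exp(-19.5 * m))
exp(-19.5 * 0.095) = exp(-1.8525) = 0.156845
b = 1.56 / (1 + 0.156845) = 1.348496
Hb / (g * T^2) = 2.36 / (9.81 * 9.7^2) = 2.36 / 923.0229 = 0.00255682
gamma_b = b - a * Hb/(g*T^2) = 1.348496 - 36.596019 * 0.00255682 = 1.254926
db = Hb / gamma_b = 2.36 / 1.254926
db = 1.8806 m

1.8806


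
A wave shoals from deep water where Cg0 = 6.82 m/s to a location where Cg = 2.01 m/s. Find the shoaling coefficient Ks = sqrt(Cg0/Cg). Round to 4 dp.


Ks = sqrt(Cg0 / Cg)
Ks = sqrt(6.82 / 2.01)
Ks = sqrt(3.3930)
Ks = 1.8420

1.8420


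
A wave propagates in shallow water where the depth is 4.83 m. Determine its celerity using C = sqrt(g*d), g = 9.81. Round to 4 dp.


Using the shallow-water approximation:
C = sqrt(g * d) = sqrt(9.81 * 4.83)
C = sqrt(47.3823)
C = 6.8835 m/s

6.8835


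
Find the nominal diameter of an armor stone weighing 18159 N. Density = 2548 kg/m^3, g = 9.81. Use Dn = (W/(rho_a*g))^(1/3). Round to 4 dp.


V = W / (rho_a * g)
V = 18159 / (2548 * 9.81)
V = 18159 / 24995.88
V = 0.726480 m^3
Dn = V^(1/3) = 0.726480^(1/3)
Dn = 0.8990 m

0.8990


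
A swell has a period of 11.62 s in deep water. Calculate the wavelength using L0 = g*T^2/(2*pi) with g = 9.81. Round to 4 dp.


L0 = g * T^2 / (2 * pi)
L0 = 9.81 * 11.62^2 / (2 * pi)
L0 = 9.81 * 135.0244 / 6.28319
L0 = 1324.5894 / 6.28319
L0 = 210.8149 m

210.8149


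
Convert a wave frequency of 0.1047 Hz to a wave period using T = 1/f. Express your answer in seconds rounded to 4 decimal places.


T = 1 / f
T = 1 / 0.1047
T = 9.5511 s

9.5511


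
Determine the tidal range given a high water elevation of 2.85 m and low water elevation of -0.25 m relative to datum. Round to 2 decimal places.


Tidal range = High water - Low water
Tidal range = 2.85 - (-0.25)
Tidal range = 3.10 m

3.10


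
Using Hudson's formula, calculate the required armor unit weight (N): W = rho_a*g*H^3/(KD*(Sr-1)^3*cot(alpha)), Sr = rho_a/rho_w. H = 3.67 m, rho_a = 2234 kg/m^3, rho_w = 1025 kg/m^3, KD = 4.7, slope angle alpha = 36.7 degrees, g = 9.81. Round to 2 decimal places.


Sr = rho_a / rho_w = 2234 / 1025 = 2.179512
(Sr - 1) = 1.179512
(Sr - 1)^3 = 1.640995
cot(36.7) = 1 / tan(36.7) = 1 / 0.745377 = 1.341603
Numerator = 2234 * 9.81 * 3.67^3 = 1083304.0553
Denominator = 4.7 * 1.640995 * 1.341603 = 10.347350
W = 1083304.0553 / 10.347350
W = 104693.86 N

104693.86


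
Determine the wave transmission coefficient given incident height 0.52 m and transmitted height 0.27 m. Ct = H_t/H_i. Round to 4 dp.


Ct = H_t / H_i
Ct = 0.27 / 0.52
Ct = 0.5192

0.5192


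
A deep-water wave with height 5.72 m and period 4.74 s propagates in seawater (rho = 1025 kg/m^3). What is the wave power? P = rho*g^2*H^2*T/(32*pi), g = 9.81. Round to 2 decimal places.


P = rho * g^2 * H^2 * T / (32 * pi)
P = 1025 * 9.81^2 * 5.72^2 * 4.74 / (32 * pi)
P = 1025 * 96.2361 * 32.7184 * 4.74 / 100.53096
P = 152171.19 W/m

152171.19


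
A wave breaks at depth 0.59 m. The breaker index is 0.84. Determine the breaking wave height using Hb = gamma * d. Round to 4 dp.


Hb = gamma * d
Hb = 0.84 * 0.59
Hb = 0.4956 m

0.4956


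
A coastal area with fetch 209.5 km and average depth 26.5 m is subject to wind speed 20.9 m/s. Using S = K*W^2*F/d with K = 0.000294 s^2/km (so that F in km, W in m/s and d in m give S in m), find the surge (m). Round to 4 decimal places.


S = K * W^2 * F / d
W^2 = 20.9^2 = 436.81
S = 0.000294 * 436.81 * 209.5 / 26.5
Numerator = 0.000294 * 436.81 * 209.5 = 26.904438
S = 26.904438 / 26.5 = 1.0153 m

1.0153


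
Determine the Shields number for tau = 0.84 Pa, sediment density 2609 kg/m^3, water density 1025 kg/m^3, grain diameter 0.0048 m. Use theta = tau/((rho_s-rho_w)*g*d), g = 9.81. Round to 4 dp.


theta = tau / ((rho_s - rho_w) * g * d)
rho_s - rho_w = 2609 - 1025 = 1584
Denominator = 1584 * 9.81 * 0.0048 = 74.587392
theta = 0.84 / 74.587392
theta = 0.0113

0.0113


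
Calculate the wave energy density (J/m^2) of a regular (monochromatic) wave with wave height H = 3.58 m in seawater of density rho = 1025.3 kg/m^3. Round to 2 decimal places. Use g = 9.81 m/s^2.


E = (1/8) * rho * g * H^2
E = (1/8) * 1025.3 * 9.81 * 3.58^2
E = 0.125 * 1025.3 * 9.81 * 12.8164
E = 16113.73 J/m^2

16113.73


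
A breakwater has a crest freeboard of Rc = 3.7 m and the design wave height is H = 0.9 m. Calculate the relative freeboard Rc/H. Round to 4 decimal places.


Relative freeboard = Rc / H
= 3.7 / 0.9
= 4.1111

4.1111


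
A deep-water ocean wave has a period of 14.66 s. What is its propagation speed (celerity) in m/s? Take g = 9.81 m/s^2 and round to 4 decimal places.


We use the deep-water celerity formula:
C = g * T / (2 * pi)
C = 9.81 * 14.66 / (2 * 3.14159...)
C = 143.814600 / 6.283185
C = 22.8888 m/s

22.8888


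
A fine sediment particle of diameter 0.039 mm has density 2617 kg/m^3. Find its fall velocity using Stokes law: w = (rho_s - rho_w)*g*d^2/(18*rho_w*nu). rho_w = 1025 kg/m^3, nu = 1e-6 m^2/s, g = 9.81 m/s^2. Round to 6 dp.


w = (rho_s - rho_w) * g * d^2 / (18 * rho_w * nu)
d = 0.039 mm = 0.000039 m
rho_s - rho_w = 2617 - 1025 = 1592
Numerator = 1592 * 9.81 * (0.000039)^2 = 0.000023754248
Denominator = 18 * 1025 * 1e-6 = 0.018450
w = 0.001287 m/s

0.001287


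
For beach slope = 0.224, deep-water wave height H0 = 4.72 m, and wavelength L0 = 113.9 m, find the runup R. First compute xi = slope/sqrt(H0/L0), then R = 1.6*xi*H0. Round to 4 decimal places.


xi = slope / sqrt(H0/L0)
H0/L0 = 4.72/113.9 = 0.041440
sqrt(0.041440) = 0.203568
xi = 0.224 / 0.203568 = 1.100370
R = 1.6 * xi * H0 = 1.6 * 1.100370 * 4.72
R = 8.3100 m

8.3100


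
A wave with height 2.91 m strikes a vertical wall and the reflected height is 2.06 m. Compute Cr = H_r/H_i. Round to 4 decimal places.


Cr = H_r / H_i
Cr = 2.06 / 2.91
Cr = 0.7079

0.7079


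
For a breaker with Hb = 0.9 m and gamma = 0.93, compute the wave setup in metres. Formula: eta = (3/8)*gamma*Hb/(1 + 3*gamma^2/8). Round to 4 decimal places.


eta = (3/8) * gamma * Hb / (1 + 3*gamma^2/8)
Numerator = (3/8) * 0.93 * 0.9 = 0.313875
Denominator = 1 + 3*0.93^2/8 = 1 + 0.324338 = 1.324338
eta = 0.313875 / 1.324338
eta = 0.2370 m

0.2370


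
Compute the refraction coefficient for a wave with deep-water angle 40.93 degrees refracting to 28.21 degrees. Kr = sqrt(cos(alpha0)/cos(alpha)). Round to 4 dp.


Kr = sqrt(cos(alpha0) / cos(alpha))
cos(40.93) = 0.755511
cos(28.21) = 0.881221
Kr = sqrt(0.755511 / 0.881221)
Kr = sqrt(0.857345)
Kr = 0.9259

0.9259


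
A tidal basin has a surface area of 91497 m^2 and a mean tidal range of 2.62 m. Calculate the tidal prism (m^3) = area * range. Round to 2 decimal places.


Tidal prism = Area * Tidal range
P = 91497 * 2.62
P = 239722.14 m^3

239722.14


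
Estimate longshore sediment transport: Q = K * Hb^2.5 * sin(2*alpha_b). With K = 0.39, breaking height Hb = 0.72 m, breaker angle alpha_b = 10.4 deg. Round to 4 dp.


Q = K * Hb^2.5 * sin(2 * alpha_b)
Hb^2.5 = 0.72^2.5 = 0.439877
sin(2 * 10.4) = sin(20.8) = 0.355107
Q = 0.39 * 0.439877 * 0.355107
Q = 0.0609 m^3/s

0.0609


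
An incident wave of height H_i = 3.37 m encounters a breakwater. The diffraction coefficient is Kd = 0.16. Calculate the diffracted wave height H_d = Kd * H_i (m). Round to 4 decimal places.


H_d = Kd * H_i
H_d = 0.16 * 3.37
H_d = 0.5392 m

0.5392


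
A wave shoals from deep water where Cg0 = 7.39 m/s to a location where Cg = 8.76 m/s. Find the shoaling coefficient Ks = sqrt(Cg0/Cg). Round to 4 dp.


Ks = sqrt(Cg0 / Cg)
Ks = sqrt(7.39 / 8.76)
Ks = sqrt(0.8436)
Ks = 0.9185

0.9185


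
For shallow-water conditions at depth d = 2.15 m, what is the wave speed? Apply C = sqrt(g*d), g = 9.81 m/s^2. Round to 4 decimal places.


Using the shallow-water approximation:
C = sqrt(g * d) = sqrt(9.81 * 2.15)
C = sqrt(21.0915)
C = 4.5925 m/s

4.5925


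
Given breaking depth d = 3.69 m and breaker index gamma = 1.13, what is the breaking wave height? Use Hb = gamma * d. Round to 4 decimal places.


Hb = gamma * d
Hb = 1.13 * 3.69
Hb = 4.1697 m

4.1697


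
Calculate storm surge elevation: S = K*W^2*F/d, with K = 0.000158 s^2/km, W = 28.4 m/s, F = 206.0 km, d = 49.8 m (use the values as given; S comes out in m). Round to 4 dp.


S = K * W^2 * F / d
W^2 = 28.4^2 = 806.56
S = 0.000158 * 806.56 * 206.0 / 49.8
Numerator = 0.000158 * 806.56 * 206.0 = 26.251915
S = 26.251915 / 49.8 = 0.5271 m

0.5271


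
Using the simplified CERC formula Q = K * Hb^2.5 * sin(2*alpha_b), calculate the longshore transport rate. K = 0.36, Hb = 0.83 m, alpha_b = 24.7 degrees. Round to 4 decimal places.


Q = K * Hb^2.5 * sin(2 * alpha_b)
Hb^2.5 = 0.83^2.5 = 0.627618
sin(2 * 24.7) = sin(49.4) = 0.759271
Q = 0.36 * 0.627618 * 0.759271
Q = 0.1716 m^3/s

0.1716


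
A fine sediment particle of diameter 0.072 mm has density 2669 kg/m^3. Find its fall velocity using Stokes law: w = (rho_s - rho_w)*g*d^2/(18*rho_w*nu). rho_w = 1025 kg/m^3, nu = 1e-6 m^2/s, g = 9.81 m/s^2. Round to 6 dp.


w = (rho_s - rho_w) * g * d^2 / (18 * rho_w * nu)
d = 0.072 mm = 0.000072 m
rho_s - rho_w = 2669 - 1025 = 1644
Numerator = 1644 * 9.81 * (0.000072)^2 = 0.000083605686
Denominator = 18 * 1025 * 1e-6 = 0.018450
w = 0.004531 m/s

0.004531


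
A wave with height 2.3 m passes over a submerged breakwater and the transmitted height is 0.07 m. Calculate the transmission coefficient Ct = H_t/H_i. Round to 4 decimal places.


Ct = H_t / H_i
Ct = 0.07 / 2.3
Ct = 0.0304

0.0304


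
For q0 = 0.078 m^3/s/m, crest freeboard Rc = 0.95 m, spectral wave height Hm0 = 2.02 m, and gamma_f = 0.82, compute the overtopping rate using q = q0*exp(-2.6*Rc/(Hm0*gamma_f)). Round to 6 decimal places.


q = q0 * exp(-2.6 * Rc / (Hm0 * gamma_f))
Exponent = -2.6 * 0.95 / (2.02 * 0.82)
= -2.6 * 0.95 / 1.6564
= -1.491186
exp(-1.491186) = 0.225106
q = 0.078 * 0.225106
q = 0.017558 m^3/s/m

0.017558


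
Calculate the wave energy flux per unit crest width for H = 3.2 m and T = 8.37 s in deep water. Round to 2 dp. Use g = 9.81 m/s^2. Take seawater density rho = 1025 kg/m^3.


P = rho * g^2 * H^2 * T / (32 * pi)
P = 1025 * 9.81^2 * 3.2^2 * 8.37 / (32 * pi)
P = 1025 * 96.2361 * 10.2400 * 8.37 / 100.53096
P = 84098.34 W/m

84098.34


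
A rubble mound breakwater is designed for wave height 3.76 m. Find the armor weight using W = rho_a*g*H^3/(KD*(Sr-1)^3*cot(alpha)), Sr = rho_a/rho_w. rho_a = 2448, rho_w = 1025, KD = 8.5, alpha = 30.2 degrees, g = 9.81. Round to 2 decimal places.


Sr = rho_a / rho_w = 2448 / 1025 = 2.388293
(Sr - 1) = 1.388293
(Sr - 1)^3 = 2.675735
cot(30.2) = 1 / tan(30.2) = 1 / 0.582014 = 1.718172
Numerator = 2448 * 9.81 * 3.76^3 = 1276568.0058
Denominator = 8.5 * 2.675735 * 1.718172 = 39.077671
W = 1276568.0058 / 39.077671
W = 32667.45 N

32667.45


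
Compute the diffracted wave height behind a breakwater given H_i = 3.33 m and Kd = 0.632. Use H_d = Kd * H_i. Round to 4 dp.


H_d = Kd * H_i
H_d = 0.632 * 3.33
H_d = 2.1046 m

2.1046


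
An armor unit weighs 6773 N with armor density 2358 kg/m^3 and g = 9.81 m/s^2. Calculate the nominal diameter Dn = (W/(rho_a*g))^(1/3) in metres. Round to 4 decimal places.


V = W / (rho_a * g)
V = 6773 / (2358 * 9.81)
V = 6773 / 23131.98
V = 0.292798 m^3
Dn = V^(1/3) = 0.292798^(1/3)
Dn = 0.6640 m

0.6640


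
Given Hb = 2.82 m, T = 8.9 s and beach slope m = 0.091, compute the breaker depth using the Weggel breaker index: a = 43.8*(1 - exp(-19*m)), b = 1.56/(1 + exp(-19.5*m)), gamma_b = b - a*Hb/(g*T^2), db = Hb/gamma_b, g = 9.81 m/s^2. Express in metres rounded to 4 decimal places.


a = 43.8 * (1 - exp(-19 * m))
exp(-19 * 0.091) = exp(-1.7290) = 0.177462
a = 43.8 * (1 - 0.177462) = 36.027174
b = 1.56 / (1 + exp(-19.5 * m))
exp(-19.5 * 0.091) = exp(-1.7745) = 0.169568
b = 1.56 / (1 + 0.169568) = 1.333826
Hb / (g * T^2) = 2.82 / (9.81 * 8.9^2) = 2.82 / 777.0501 = 0.00362911
gamma_b = b - a * Hb/(g*T^2) = 1.333826 - 36.027174 * 0.00362911 = 1.203079
db = Hb / gamma_b = 2.82 / 1.203079
db = 2.3440 m

2.3440


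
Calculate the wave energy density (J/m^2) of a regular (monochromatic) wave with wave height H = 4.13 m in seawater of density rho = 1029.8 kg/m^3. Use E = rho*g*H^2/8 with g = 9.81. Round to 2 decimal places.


E = (1/8) * rho * g * H^2
E = (1/8) * 1029.8 * 9.81 * 4.13^2
E = 0.125 * 1029.8 * 9.81 * 17.0569
E = 21539.32 J/m^2

21539.32


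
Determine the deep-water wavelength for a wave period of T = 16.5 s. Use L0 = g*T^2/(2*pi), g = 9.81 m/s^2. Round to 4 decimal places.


L0 = g * T^2 / (2 * pi)
L0 = 9.81 * 16.5^2 / (2 * pi)
L0 = 9.81 * 272.2500 / 6.28319
L0 = 2670.7725 / 6.28319
L0 = 425.0666 m

425.0666


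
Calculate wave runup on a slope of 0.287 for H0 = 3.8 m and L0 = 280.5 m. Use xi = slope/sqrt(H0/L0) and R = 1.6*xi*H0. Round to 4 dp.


xi = slope / sqrt(H0/L0)
H0/L0 = 3.8/280.5 = 0.013547
sqrt(0.013547) = 0.116393
xi = 0.287 / 0.116393 = 2.465793
R = 1.6 * xi * H0 = 1.6 * 2.465793 * 3.8
R = 14.9920 m

14.9920


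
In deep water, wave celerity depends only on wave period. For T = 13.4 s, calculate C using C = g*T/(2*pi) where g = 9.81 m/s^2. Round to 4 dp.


We use the deep-water celerity formula:
C = g * T / (2 * pi)
C = 9.81 * 13.4 / (2 * 3.14159...)
C = 131.454000 / 6.283185
C = 20.9216 m/s

20.9216


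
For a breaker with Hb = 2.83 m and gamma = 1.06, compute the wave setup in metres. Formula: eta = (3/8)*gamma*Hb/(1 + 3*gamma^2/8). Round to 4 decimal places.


eta = (3/8) * gamma * Hb / (1 + 3*gamma^2/8)
Numerator = (3/8) * 1.06 * 2.83 = 1.124925
Denominator = 1 + 3*1.06^2/8 = 1 + 0.421350 = 1.421350
eta = 1.124925 / 1.421350
eta = 0.7914 m

0.7914


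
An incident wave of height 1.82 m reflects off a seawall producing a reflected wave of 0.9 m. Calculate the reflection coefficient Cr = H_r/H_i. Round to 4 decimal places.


Cr = H_r / H_i
Cr = 0.9 / 1.82
Cr = 0.4945

0.4945


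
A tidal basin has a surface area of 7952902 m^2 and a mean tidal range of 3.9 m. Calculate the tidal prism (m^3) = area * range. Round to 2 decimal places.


Tidal prism = Area * Tidal range
P = 7952902 * 3.9
P = 31016317.80 m^3

31016317.80


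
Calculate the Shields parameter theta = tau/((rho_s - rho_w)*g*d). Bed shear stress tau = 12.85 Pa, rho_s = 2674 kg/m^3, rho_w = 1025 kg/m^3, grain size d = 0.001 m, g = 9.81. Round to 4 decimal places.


theta = tau / ((rho_s - rho_w) * g * d)
rho_s - rho_w = 2674 - 1025 = 1649
Denominator = 1649 * 9.81 * 0.001 = 16.176690
theta = 12.85 / 16.176690
theta = 0.7944

0.7944


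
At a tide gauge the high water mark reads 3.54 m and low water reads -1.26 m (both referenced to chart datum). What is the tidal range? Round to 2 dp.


Tidal range = High water - Low water
Tidal range = 3.54 - (-1.26)
Tidal range = 4.80 m

4.80
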